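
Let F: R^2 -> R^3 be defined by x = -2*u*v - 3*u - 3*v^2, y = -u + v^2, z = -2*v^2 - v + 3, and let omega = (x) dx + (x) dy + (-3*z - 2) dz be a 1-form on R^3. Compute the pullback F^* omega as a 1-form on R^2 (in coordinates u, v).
F^* omega = (4*u*v^2 + 14*u*v + 12*u + 6*v^3 + 12*v^2) du + (4*u^2*v + 6*u^2 + 14*u*v^2 + 12*u*v - 12*v^3 - 18*v^2 + 41*v + 11) dv

Using F^*(f dg) = (f ∘ F) d(g ∘ F), substitute each coordinate x_i by F_i(u, v) in f_i, and replace dx_i by d F_i = (∂F_i/∂u) du + (∂F_i/∂v) dv.
  For the x component: f_1(F) = -2*u*v - 3*u - 3*v^2; d F_1 = (-2*v - 3) du + (-2*u - 6*v) dv
  For the y component: f_2(F) = -2*u*v - 3*u - 3*v^2; d F_2 = (-1) du + (2*v) dv
  For the z component: f_3(F) = 6*v^2 + 3*v - 11; d F_3 = (0) du + (-4*v - 1) dv
Combining and collecting du, dv coefficients:
  coeff of du: 4*u*v^2 + 14*u*v + 12*u + 6*v^3 + 12*v^2
  coeff of dv: 4*u^2*v + 6*u^2 + 14*u*v^2 + 12*u*v - 12*v^3 - 18*v^2 + 41*v + 11
F^* omega = (4*u*v^2 + 14*u*v + 12*u + 6*v^3 + 12*v^2) du + (4*u^2*v + 6*u^2 + 14*u*v^2 + 12*u*v - 12*v^3 - 18*v^2 + 41*v + 11) dv.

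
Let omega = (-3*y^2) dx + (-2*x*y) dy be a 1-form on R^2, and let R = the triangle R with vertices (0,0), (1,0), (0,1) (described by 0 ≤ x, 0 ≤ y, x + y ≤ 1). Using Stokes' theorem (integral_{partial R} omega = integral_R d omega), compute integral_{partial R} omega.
integral_(partial R) omega = 2/3

Stokes: integral_partial_R omega = integral_R d omega with d omega = (∂Q/∂x - ∂P/∂y) dx ∧ dy.
  ∂Q/∂x = -2*y
  ∂P/∂y = -6*y
  integrand = ∂Q/∂x - ∂P/∂y = 4*y.
Integrating over R: integral_0^1 integral_0^{1-x} (4*y) dy dx = 2/3.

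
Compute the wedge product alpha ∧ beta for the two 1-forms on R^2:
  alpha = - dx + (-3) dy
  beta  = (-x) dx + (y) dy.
alpha ∧ beta = (-3*x - y) dx ∧ dy

Distribute the wedge, using dx_i ∧ dx_j = -dx_j ∧ dx_i and dx_i ∧ dx_i = 0. For each pair (i, j) with i < j, the coefficient of dx_i ∧ dx_j in alpha ∧ beta is (alpha_i * beta_j - alpha_j * beta_i). Collecting: alpha ∧ beta = (-3*x - y) dx ∧ dy.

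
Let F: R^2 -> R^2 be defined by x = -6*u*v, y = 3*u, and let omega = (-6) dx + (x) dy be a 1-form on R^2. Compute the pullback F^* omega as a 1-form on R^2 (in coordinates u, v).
F^* omega = (18*v*(2 - u)) du + (36*u) dv

Using F^*(f dg) = (f ∘ F) d(g ∘ F), substitute each coordinate x_i by F_i(u, v) in f_i, and replace dx_i by d F_i = (∂F_i/∂u) du + (∂F_i/∂v) dv.
  For the x component: f_1(F) = -6; d F_1 = (-6*v) du + (-6*u) dv
  For the y component: f_2(F) = -6*u*v; d F_2 = (3) du + (0) dv
Combining and collecting du, dv coefficients:
  coeff of du: 18*v*(2 - u)
  coeff of dv: 36*u
F^* omega = (18*v*(2 - u)) du + (36*u) dv.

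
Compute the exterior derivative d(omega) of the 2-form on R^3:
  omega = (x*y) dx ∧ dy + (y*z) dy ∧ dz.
d(omega) = 0

For a 2-form omega = sum_{i<j} g_{ij} dx_i ∧ dx_j, the exterior derivative is
  d(omega) = sum_{i<j} d(g_{ij}) ∧ dx_i ∧ dx_j = sum_{i<j, k} (∂g_{ij}/∂x_k) dx_k ∧ dx_i ∧ dx_j.
Expand each term, using dx_k ∧ dx_i ∧ dx_j = sgn(permutation) dx_{(a)} ∧ dx_{(b)} ∧ dx_{(c)} with (a < b < c) sorted:

Collecting like 3-forms: d(omega) = 0.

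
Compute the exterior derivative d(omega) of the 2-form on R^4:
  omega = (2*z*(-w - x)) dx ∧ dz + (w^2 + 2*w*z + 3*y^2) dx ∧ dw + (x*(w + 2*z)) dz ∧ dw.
d(omega) = (-w) dx ∧ dz ∧ dw + (-6*y) dx ∧ dy ∧ dw

For a 2-form omega = sum_{i<j} g_{ij} dx_i ∧ dx_j, the exterior derivative is
  d(omega) = sum_{i<j} d(g_{ij}) ∧ dx_i ∧ dx_j = sum_{i<j, k} (∂g_{ij}/∂x_k) dx_k ∧ dx_i ∧ dx_j.
Expand each term, using dx_k ∧ dx_i ∧ dx_j = sgn(permutation) dx_{(a)} ∧ dx_{(b)} ∧ dx_{(c)} with (a < b < c) sorted:
  d(2*z*(-w - x)) includes (∂/∂w)(2*z*(-w - x)) dw = (-2*z) dw, which multiplied by dx ∧ dz gives (-2*z) dx ∧ dz ∧ dw
  d(w^2 + 2*w*z + 3*y^2) includes (∂/∂y)(w^2 + 2*w*z + 3*y^2) dy = (6*y) dy, which multiplied by dx ∧ dw gives (-6*y) dx ∧ dy ∧ dw
  d(w^2 + 2*w*z + 3*y^2) includes (∂/∂z)(w^2 + 2*w*z + 3*y^2) dz = (2*w) dz, which multiplied by dx ∧ dw gives (-2*w) dx ∧ dz ∧ dw
  d(x*(w + 2*z)) includes (∂/∂x)(x*(w + 2*z)) dx = (w + 2*z) dx, which multiplied by dz ∧ dw gives (w + 2*z) dx ∧ dz ∧ dw
Collecting like 3-forms: d(omega) = (-w) dx ∧ dz ∧ dw + (-6*y) dx ∧ dy ∧ dw.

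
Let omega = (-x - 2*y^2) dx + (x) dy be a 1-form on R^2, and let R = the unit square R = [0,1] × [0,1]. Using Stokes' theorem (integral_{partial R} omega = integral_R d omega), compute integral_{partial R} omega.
integral_(partial R) omega = 3

Stokes: integral_partial_R omega = integral_R d omega with d omega = (∂Q/∂x - ∂P/∂y) dx ∧ dy.
  ∂Q/∂x = 1
  ∂P/∂y = -4*y
  integrand = ∂Q/∂x - ∂P/∂y = 4*y + 1.
Integrating over R: integral_0^1 integral_0^1 (4*y + 1) dx dy = 3.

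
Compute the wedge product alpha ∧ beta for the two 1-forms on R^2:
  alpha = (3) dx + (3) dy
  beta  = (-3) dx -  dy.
alpha ∧ beta = (6) dx ∧ dy

Distribute the wedge, using dx_i ∧ dx_j = -dx_j ∧ dx_i and dx_i ∧ dx_i = 0. For each pair (i, j) with i < j, the coefficient of dx_i ∧ dx_j in alpha ∧ beta is (alpha_i * beta_j - alpha_j * beta_i). Collecting: alpha ∧ beta = (6) dx ∧ dy.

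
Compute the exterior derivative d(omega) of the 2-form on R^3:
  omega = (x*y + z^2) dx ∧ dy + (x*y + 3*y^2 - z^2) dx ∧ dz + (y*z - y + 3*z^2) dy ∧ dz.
d(omega) = (-x - 6*y + 2*z) dx ∧ dy ∧ dz

For a 2-form omega = sum_{i<j} g_{ij} dx_i ∧ dx_j, the exterior derivative is
  d(omega) = sum_{i<j} d(g_{ij}) ∧ dx_i ∧ dx_j = sum_{i<j, k} (∂g_{ij}/∂x_k) dx_k ∧ dx_i ∧ dx_j.
Expand each term, using dx_k ∧ dx_i ∧ dx_j = sgn(permutation) dx_{(a)} ∧ dx_{(b)} ∧ dx_{(c)} with (a < b < c) sorted:
  d(x*y + z^2) includes (∂/∂z)(x*y + z^2) dz = (2*z) dz, which multiplied by dx ∧ dy gives (2*z) dx ∧ dy ∧ dz
  d(x*y + 3*y^2 - z^2) includes (∂/∂y)(x*y + 3*y^2 - z^2) dy = (x + 6*y) dy, which multiplied by dx ∧ dz gives (-x - 6*y) dx ∧ dy ∧ dz
Collecting like 3-forms: d(omega) = (-x - 6*y + 2*z) dx ∧ dy ∧ dz.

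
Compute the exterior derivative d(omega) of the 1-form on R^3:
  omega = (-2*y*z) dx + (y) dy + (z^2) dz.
d(omega) = (2*z) dx ∧ dy + (2*y) dx ∧ dz

For a 1-form omega = sum_i f_i dx_i, the exterior derivative is
  d(omega) = sum_{i < j} (∂f_j/∂x_i - ∂f_i/∂x_j) dx_i ∧ dx_j.
  coefficient of dx ∧ dy: ∂f_2/∂x - ∂f_1/∂y = ∂(y)/∂x - ∂(-2*y*z)/∂y = 2*z
  coefficient of dx ∧ dz: ∂f_3/∂x - ∂f_1/∂z = ∂(z^2)/∂x - ∂(-2*y*z)/∂z = 2*y
Assembling: d(omega) = (2*z) dx ∧ dy + (2*y) dx ∧ dz.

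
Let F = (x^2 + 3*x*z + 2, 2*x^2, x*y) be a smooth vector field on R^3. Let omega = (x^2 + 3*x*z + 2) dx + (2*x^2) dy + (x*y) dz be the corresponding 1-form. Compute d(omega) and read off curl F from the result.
d(omega) = (x) dy ∧ dz + (3*x - y) dz ∧ dx + (4*x) dx ∧ dy; curl F = (x, 3*x - y, 4*x)

d omega = sum_{i<j} (∂f_j/∂x_i - ∂f_i/∂x_j) dx_i ∧ dx_j. Under the identification (dy ∧ dz, dz ∧ dx, dx ∧ dy) ↔ (e_x, e_y, e_z), the coefficients are exactly the components of curl F. Compute:
  ∂R/∂y - ∂Q/∂z = (x) - (0) = x
  ∂P/∂z - ∂R/∂x = (3*x) - (y) = 3*x - y
  ∂Q/∂x - ∂P/∂y = (4*x) - (0) = 4*x.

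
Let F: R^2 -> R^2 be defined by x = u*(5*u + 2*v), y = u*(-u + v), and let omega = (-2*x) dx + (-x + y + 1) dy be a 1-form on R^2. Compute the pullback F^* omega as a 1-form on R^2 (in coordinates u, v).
F^* omega = (-88*u^3 - 64*u^2*v - 9*u*v^2 - 2*u + v) du + (u*(-26*u^2 - 9*u*v + 1)) dv

Using F^*(f dg) = (f ∘ F) d(g ∘ F), substitute each coordinate x_i by F_i(u, v) in f_i, and replace dx_i by d F_i = (∂F_i/∂u) du + (∂F_i/∂v) dv.
  For the x component: f_1(F) = 2*u*(-5*u - 2*v); d F_1 = (10*u + 2*v) du + (2*u) dv
  For the y component: f_2(F) = -6*u^2 - u*v + 1; d F_2 = (-2*u + v) du + (u) dv
Combining and collecting du, dv coefficients:
  coeff of du: -88*u^3 - 64*u^2*v - 9*u*v^2 - 2*u + v
  coeff of dv: u*(-26*u^2 - 9*u*v + 1)
F^* omega = (-88*u^3 - 64*u^2*v - 9*u*v^2 - 2*u + v) du + (u*(-26*u^2 - 9*u*v + 1)) dv.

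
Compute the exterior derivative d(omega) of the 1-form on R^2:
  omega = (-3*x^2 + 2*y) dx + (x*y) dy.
d(omega) = (y - 2) dx ∧ dy

For a 1-form omega = sum_i f_i dx_i, the exterior derivative is
  d(omega) = sum_{i < j} (∂f_j/∂x_i - ∂f_i/∂x_j) dx_i ∧ dx_j.
  coefficient of dx ∧ dy: ∂f_2/∂x - ∂f_1/∂y = ∂(x*y)/∂x - ∂(-3*x^2 + 2*y)/∂y = y - 2
Assembling: d(omega) = (y - 2) dx ∧ dy.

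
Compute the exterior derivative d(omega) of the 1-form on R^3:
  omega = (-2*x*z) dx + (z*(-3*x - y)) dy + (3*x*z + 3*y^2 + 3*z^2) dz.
d(omega) = (-3*z) dx ∧ dy + (2*x + 3*z) dx ∧ dz + (3*x + 7*y) dy ∧ dz

For a 1-form omega = sum_i f_i dx_i, the exterior derivative is
  d(omega) = sum_{i < j} (∂f_j/∂x_i - ∂f_i/∂x_j) dx_i ∧ dx_j.
  coefficient of dx ∧ dy: ∂f_2/∂x - ∂f_1/∂y = ∂(z*(-3*x - y))/∂x - ∂(-2*x*z)/∂y = -3*z
  coefficient of dx ∧ dz: ∂f_3/∂x - ∂f_1/∂z = ∂(3*x*z + 3*y^2 + 3*z^2)/∂x - ∂(-2*x*z)/∂z = 2*x + 3*z
  coefficient of dy ∧ dz: ∂f_3/∂y - ∂f_2/∂z = ∂(3*x*z + 3*y^2 + 3*z^2)/∂y - ∂(z*(-3*x - y))/∂z = 3*x + 7*y
Assembling: d(omega) = (-3*z) dx ∧ dy + (2*x + 3*z) dx ∧ dz + (3*x + 7*y) dy ∧ dz.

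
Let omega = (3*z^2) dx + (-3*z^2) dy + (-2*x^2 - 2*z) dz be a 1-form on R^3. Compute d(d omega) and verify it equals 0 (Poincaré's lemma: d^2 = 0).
d(d omega) = 0

Step 1: d omega = sum_{i<j} (∂f_j/∂x_i - ∂f_i/∂x_j) dx_i ∧ dx_j:
  coeff of dx ∧ dy: 0
  coeff of dx ∧ dz: -4*x - 6*z
  coeff of dy ∧ dz: 6*z
Step 2: Apply d again to each 2-form coefficient. The only possible 3-form in R^3 is dx ∧ dy ∧ dz, with coefficient
  ∂(coeff of dy∧dz)/∂x - ∂(coeff of dx∧dz)/∂y + ∂(coeff of dx∧dy)/∂z
  = ∂/∂x (6*z) - ∂/∂y (-4*x - 6*z) + ∂/∂z (0).
Each of these terms simplifies to sums of mixed partials that cancel in pairs. The result is 0 (by equality of mixed partials for smooth functions — Schwarz / Clairaut).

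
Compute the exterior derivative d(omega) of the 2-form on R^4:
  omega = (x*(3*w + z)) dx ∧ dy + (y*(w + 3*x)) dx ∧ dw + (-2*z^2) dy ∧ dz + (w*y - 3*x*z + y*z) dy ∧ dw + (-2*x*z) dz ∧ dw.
d(omega) = (x) dx ∧ dy ∧ dz + (-w - 3*z) dx ∧ dy ∧ dw + (3*x - y) dy ∧ dz ∧ dw + (-2*z) dx ∧ dz ∧ dw

For a 2-form omega = sum_{i<j} g_{ij} dx_i ∧ dx_j, the exterior derivative is
  d(omega) = sum_{i<j} d(g_{ij}) ∧ dx_i ∧ dx_j = sum_{i<j, k} (∂g_{ij}/∂x_k) dx_k ∧ dx_i ∧ dx_j.
Expand each term, using dx_k ∧ dx_i ∧ dx_j = sgn(permutation) dx_{(a)} ∧ dx_{(b)} ∧ dx_{(c)} with (a < b < c) sorted:
  d(x*(3*w + z)) includes (∂/∂z)(x*(3*w + z)) dz = (x) dz, which multiplied by dx ∧ dy gives (x) dx ∧ dy ∧ dz
  d(x*(3*w + z)) includes (∂/∂w)(x*(3*w + z)) dw = (3*x) dw, which multiplied by dx ∧ dy gives (3*x) dx ∧ dy ∧ dw
  d(y*(w + 3*x)) includes (∂/∂y)(y*(w + 3*x)) dy = (w + 3*x) dy, which multiplied by dx ∧ dw gives (-w - 3*x) dx ∧ dy ∧ dw
  d(w*y - 3*x*z + y*z) includes (∂/∂x)(w*y - 3*x*z + y*z) dx = (-3*z) dx, which multiplied by dy ∧ dw gives (-3*z) dx ∧ dy ∧ dw
  d(w*y - 3*x*z + y*z) includes (∂/∂z)(w*y - 3*x*z + y*z) dz = (-3*x + y) dz, which multiplied by dy ∧ dw gives (3*x - y) dy ∧ dz ∧ dw
  d(-2*x*z) includes (∂/∂x)(-2*x*z) dx = (-2*z) dx, which multiplied by dz ∧ dw gives (-2*z) dx ∧ dz ∧ dw
Collecting like 3-forms: d(omega) = (x) dx ∧ dy ∧ dz + (-w - 3*z) dx ∧ dy ∧ dw + (3*x - y) dy ∧ dz ∧ dw + (-2*z) dx ∧ dz ∧ dw.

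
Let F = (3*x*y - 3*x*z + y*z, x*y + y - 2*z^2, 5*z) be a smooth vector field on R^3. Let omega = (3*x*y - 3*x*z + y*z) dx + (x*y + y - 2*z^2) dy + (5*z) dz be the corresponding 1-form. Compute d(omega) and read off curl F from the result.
d(omega) = (4*z) dy ∧ dz + (-3*x + y) dz ∧ dx + (-3*x + y - z) dx ∧ dy; curl F = (4*z, -3*x + y, -3*x + y - z)

d omega = sum_{i<j} (∂f_j/∂x_i - ∂f_i/∂x_j) dx_i ∧ dx_j. Under the identification (dy ∧ dz, dz ∧ dx, dx ∧ dy) ↔ (e_x, e_y, e_z), the coefficients are exactly the components of curl F. Compute:
  ∂R/∂y - ∂Q/∂z = (0) - (-4*z) = 4*z
  ∂P/∂z - ∂R/∂x = (-3*x + y) - (0) = -3*x + y
  ∂Q/∂x - ∂P/∂y = (y) - (3*x + z) = -3*x + y - z.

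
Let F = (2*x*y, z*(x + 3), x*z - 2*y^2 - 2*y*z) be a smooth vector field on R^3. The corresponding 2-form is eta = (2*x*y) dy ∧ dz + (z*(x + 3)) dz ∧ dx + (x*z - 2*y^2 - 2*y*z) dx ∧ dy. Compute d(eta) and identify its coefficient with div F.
d(eta) = (x) dx ∧ dy ∧ dz; div F = x

For a 2-form in R^3 of the form above, applying d gives a 3-form with coefficient ∂P/∂x + ∂Q/∂y + ∂R/∂z:
  ∂P/∂x = 2*y
  ∂Q/∂y = 0
  ∂R/∂z = x - 2*y
Sum = x, which is exactly div F.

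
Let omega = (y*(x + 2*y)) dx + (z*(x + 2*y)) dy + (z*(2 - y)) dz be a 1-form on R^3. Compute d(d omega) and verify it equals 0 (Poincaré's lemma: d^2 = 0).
d(d omega) = 0

Step 1: d omega = sum_{i<j} (∂f_j/∂x_i - ∂f_i/∂x_j) dx_i ∧ dx_j:
  coeff of dx ∧ dy: -x - 4*y + z
  coeff of dx ∧ dz: 0
  coeff of dy ∧ dz: -x - 2*y - z
Step 2: Apply d again to each 2-form coefficient. The only possible 3-form in R^3 is dx ∧ dy ∧ dz, with coefficient
  ∂(coeff of dy∧dz)/∂x - ∂(coeff of dx∧dz)/∂y + ∂(coeff of dx∧dy)/∂z
  = ∂/∂x (-x - 2*y - z) - ∂/∂y (0) + ∂/∂z (-x - 4*y + z).
Each of these terms simplifies to sums of mixed partials that cancel in pairs. The result is 0 (by equality of mixed partials for smooth functions — Schwarz / Clairaut).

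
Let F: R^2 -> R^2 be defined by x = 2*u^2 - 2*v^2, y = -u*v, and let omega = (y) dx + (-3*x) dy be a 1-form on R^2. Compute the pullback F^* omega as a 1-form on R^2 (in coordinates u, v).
F^* omega = (2*v*(u^2 - 3*v^2)) du + (2*u*(3*u^2 - v^2)) dv

Using F^*(f dg) = (f ∘ F) d(g ∘ F), substitute each coordinate x_i by F_i(u, v) in f_i, and replace dx_i by d F_i = (∂F_i/∂u) du + (∂F_i/∂v) dv.
  For the x component: f_1(F) = -u*v; d F_1 = (4*u) du + (-4*v) dv
  For the y component: f_2(F) = -6*u^2 + 6*v^2; d F_2 = (-v) du + (-u) dv
Combining and collecting du, dv coefficients:
  coeff of du: 2*v*(u^2 - 3*v^2)
  coeff of dv: 2*u*(3*u^2 - v^2)
F^* omega = (2*v*(u^2 - 3*v^2)) du + (2*u*(3*u^2 - v^2)) dv.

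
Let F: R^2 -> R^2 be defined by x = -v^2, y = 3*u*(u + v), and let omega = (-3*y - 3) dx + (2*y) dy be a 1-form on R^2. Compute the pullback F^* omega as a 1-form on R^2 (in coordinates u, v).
F^* omega = (18*u*(2*u^2 + 3*u*v + v^2)) du + (18*u^3 + 36*u^2*v + 18*u*v^2 + 6*v) dv

Using F^*(f dg) = (f ∘ F) d(g ∘ F), substitute each coordinate x_i by F_i(u, v) in f_i, and replace dx_i by d F_i = (∂F_i/∂u) du + (∂F_i/∂v) dv.
  For the x component: f_1(F) = -9*u^2 - 9*u*v - 3; d F_1 = (0) du + (-2*v) dv
  For the y component: f_2(F) = 6*u*(u + v); d F_2 = (6*u + 3*v) du + (3*u) dv
Combining and collecting du, dv coefficients:
  coeff of du: 18*u*(2*u^2 + 3*u*v + v^2)
  coeff of dv: 18*u^3 + 36*u^2*v + 18*u*v^2 + 6*v
F^* omega = (18*u*(2*u^2 + 3*u*v + v^2)) du + (18*u^3 + 36*u^2*v + 18*u*v^2 + 6*v) dv.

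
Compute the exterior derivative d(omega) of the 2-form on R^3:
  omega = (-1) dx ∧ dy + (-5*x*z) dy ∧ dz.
d(omega) = (-5*z) dx ∧ dy ∧ dz

For a 2-form omega = sum_{i<j} g_{ij} dx_i ∧ dx_j, the exterior derivative is
  d(omega) = sum_{i<j} d(g_{ij}) ∧ dx_i ∧ dx_j = sum_{i<j, k} (∂g_{ij}/∂x_k) dx_k ∧ dx_i ∧ dx_j.
Expand each term, using dx_k ∧ dx_i ∧ dx_j = sgn(permutation) dx_{(a)} ∧ dx_{(b)} ∧ dx_{(c)} with (a < b < c) sorted:
  d(-5*x*z) includes (∂/∂x)(-5*x*z) dx = (-5*z) dx, which multiplied by dy ∧ dz gives (-5*z) dx ∧ dy ∧ dz
Collecting like 3-forms: d(omega) = (-5*z) dx ∧ dy ∧ dz.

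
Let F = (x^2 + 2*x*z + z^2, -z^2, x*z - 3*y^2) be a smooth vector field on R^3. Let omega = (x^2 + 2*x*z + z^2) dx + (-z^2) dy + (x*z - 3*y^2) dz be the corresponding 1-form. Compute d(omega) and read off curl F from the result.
d(omega) = (-6*y + 2*z) dy ∧ dz + (2*x + z) dz ∧ dx + (0) dx ∧ dy; curl F = (-6*y + 2*z, 2*x + z, 0)

d omega = sum_{i<j} (∂f_j/∂x_i - ∂f_i/∂x_j) dx_i ∧ dx_j. Under the identification (dy ∧ dz, dz ∧ dx, dx ∧ dy) ↔ (e_x, e_y, e_z), the coefficients are exactly the components of curl F. Compute:
  ∂R/∂y - ∂Q/∂z = (-6*y) - (-2*z) = -6*y + 2*z
  ∂P/∂z - ∂R/∂x = (2*x + 2*z) - (z) = 2*x + z
  ∂Q/∂x - ∂P/∂y = (0) - (0) = 0.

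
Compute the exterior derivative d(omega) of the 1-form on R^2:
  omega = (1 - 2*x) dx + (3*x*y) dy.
d(omega) = (3*y) dx ∧ dy

For a 1-form omega = sum_i f_i dx_i, the exterior derivative is
  d(omega) = sum_{i < j} (∂f_j/∂x_i - ∂f_i/∂x_j) dx_i ∧ dx_j.
  coefficient of dx ∧ dy: ∂f_2/∂x - ∂f_1/∂y = ∂(3*x*y)/∂x - ∂(1 - 2*x)/∂y = 3*y
Assembling: d(omega) = (3*y) dx ∧ dy.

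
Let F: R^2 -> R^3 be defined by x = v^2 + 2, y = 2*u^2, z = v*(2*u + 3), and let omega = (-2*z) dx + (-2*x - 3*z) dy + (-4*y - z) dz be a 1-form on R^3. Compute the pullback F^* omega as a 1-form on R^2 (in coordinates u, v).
F^* omega = (-40*u^2*v - 12*u*v^2 - 36*u*v - 16*u - 6*v^2) du + (-16*u^3 - 4*u^2*v - 24*u^2 - 8*u*v^2 - 12*u*v - 12*v^2 - 9*v) dv

Using F^*(f dg) = (f ∘ F) d(g ∘ F), substitute each coordinate x_i by F_i(u, v) in f_i, and replace dx_i by d F_i = (∂F_i/∂u) du + (∂F_i/∂v) dv.
  For the x component: f_1(F) = 2*v*(-2*u - 3); d F_1 = (0) du + (2*v) dv
  For the y component: f_2(F) = -6*u*v - 2*v^2 - 9*v - 4; d F_2 = (4*u) du + (0) dv
  For the z component: f_3(F) = -8*u^2 - 2*u*v - 3*v; d F_3 = (2*v) du + (2*u + 3) dv
Combining and collecting du, dv coefficients:
  coeff of du: -40*u^2*v - 12*u*v^2 - 36*u*v - 16*u - 6*v^2
  coeff of dv: -16*u^3 - 4*u^2*v - 24*u^2 - 8*u*v^2 - 12*u*v - 12*v^2 - 9*v
F^* omega = (-40*u^2*v - 12*u*v^2 - 36*u*v - 16*u - 6*v^2) du + (-16*u^3 - 4*u^2*v - 24*u^2 - 8*u*v^2 - 12*u*v - 12*v^2 - 9*v) dv.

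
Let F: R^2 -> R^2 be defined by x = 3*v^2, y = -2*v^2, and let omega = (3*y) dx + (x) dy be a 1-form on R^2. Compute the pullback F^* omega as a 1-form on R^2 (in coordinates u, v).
F^* omega = (-48*v^3) dv

Using F^*(f dg) = (f ∘ F) d(g ∘ F), substitute each coordinate x_i by F_i(u, v) in f_i, and replace dx_i by d F_i = (∂F_i/∂u) du + (∂F_i/∂v) dv.
  For the x component: f_1(F) = -6*v^2; d F_1 = (0) du + (6*v) dv
  For the y component: f_2(F) = 3*v^2; d F_2 = (0) du + (-4*v) dv
Combining and collecting du, dv coefficients:
  coeff of du: 0
  coeff of dv: -48*v^3
F^* omega = (-48*v^3) dv.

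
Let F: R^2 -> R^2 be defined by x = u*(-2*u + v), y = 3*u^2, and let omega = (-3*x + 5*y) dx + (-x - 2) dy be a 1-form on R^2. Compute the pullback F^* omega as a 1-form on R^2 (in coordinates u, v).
F^* omega = (3*u*(-24*u^2 + 9*u*v - v^2 - 4)) du + (3*u^2*(7*u - v)) dv

Using F^*(f dg) = (f ∘ F) d(g ∘ F), substitute each coordinate x_i by F_i(u, v) in f_i, and replace dx_i by d F_i = (∂F_i/∂u) du + (∂F_i/∂v) dv.
  For the x component: f_1(F) = 3*u*(7*u - v); d F_1 = (-4*u + v) du + (u) dv
  For the y component: f_2(F) = 2*u^2 - u*v - 2; d F_2 = (6*u) du + (0) dv
Combining and collecting du, dv coefficients:
  coeff of du: 3*u*(-24*u^2 + 9*u*v - v^2 - 4)
  coeff of dv: 3*u^2*(7*u - v)
F^* omega = (3*u*(-24*u^2 + 9*u*v - v^2 - 4)) du + (3*u^2*(7*u - v)) dv.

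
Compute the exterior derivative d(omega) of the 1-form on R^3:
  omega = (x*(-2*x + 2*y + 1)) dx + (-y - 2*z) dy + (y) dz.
d(omega) = (-2*x) dx ∧ dy + (3) dy ∧ dz

For a 1-form omega = sum_i f_i dx_i, the exterior derivative is
  d(omega) = sum_{i < j} (∂f_j/∂x_i - ∂f_i/∂x_j) dx_i ∧ dx_j.
  coefficient of dx ∧ dy: ∂f_2/∂x - ∂f_1/∂y = ∂(-y - 2*z)/∂x - ∂(x*(-2*x + 2*y + 1))/∂y = -2*x
  coefficient of dy ∧ dz: ∂f_3/∂y - ∂f_2/∂z = ∂(y)/∂y - ∂(-y - 2*z)/∂z = 3
Assembling: d(omega) = (-2*x) dx ∧ dy + (3) dy ∧ dz.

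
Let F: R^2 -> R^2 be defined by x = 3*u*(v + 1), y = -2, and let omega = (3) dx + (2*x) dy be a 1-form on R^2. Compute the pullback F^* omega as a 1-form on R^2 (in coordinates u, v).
F^* omega = (9*v + 9) du + (9*u) dv

Using F^*(f dg) = (f ∘ F) d(g ∘ F), substitute each coordinate x_i by F_i(u, v) in f_i, and replace dx_i by d F_i = (∂F_i/∂u) du + (∂F_i/∂v) dv.
  For the x component: f_1(F) = 3; d F_1 = (3*v + 3) du + (3*u) dv
  For the y component: f_2(F) = 6*u*(v + 1); d F_2 = (0) du + (0) dv
Combining and collecting du, dv coefficients:
  coeff of du: 9*v + 9
  coeff of dv: 9*u
F^* omega = (9*v + 9) du + (9*u) dv.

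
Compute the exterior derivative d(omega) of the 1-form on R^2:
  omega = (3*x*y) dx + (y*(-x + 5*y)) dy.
d(omega) = (-3*x - y) dx ∧ dy

For a 1-form omega = sum_i f_i dx_i, the exterior derivative is
  d(omega) = sum_{i < j} (∂f_j/∂x_i - ∂f_i/∂x_j) dx_i ∧ dx_j.
  coefficient of dx ∧ dy: ∂f_2/∂x - ∂f_1/∂y = ∂(y*(-x + 5*y))/∂x - ∂(3*x*y)/∂y = -3*x - y
Assembling: d(omega) = (-3*x - y) dx ∧ dy.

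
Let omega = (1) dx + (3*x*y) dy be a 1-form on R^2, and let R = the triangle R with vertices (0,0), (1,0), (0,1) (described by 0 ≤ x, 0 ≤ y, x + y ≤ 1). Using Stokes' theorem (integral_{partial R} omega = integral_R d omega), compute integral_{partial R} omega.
integral_(partial R) omega = 1/2

Stokes: integral_partial_R omega = integral_R d omega with d omega = (∂Q/∂x - ∂P/∂y) dx ∧ dy.
  ∂Q/∂x = 3*y
  ∂P/∂y = 0
  integrand = ∂Q/∂x - ∂P/∂y = 3*y.
Integrating over R: integral_0^1 integral_0^{1-x} (3*y) dy dx = 1/2.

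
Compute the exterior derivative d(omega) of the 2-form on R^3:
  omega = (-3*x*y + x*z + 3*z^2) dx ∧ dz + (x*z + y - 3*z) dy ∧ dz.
d(omega) = (3*x + z) dx ∧ dy ∧ dz

For a 2-form omega = sum_{i<j} g_{ij} dx_i ∧ dx_j, the exterior derivative is
  d(omega) = sum_{i<j} d(g_{ij}) ∧ dx_i ∧ dx_j = sum_{i<j, k} (∂g_{ij}/∂x_k) dx_k ∧ dx_i ∧ dx_j.
Expand each term, using dx_k ∧ dx_i ∧ dx_j = sgn(permutation) dx_{(a)} ∧ dx_{(b)} ∧ dx_{(c)} with (a < b < c) sorted:
  d(-3*x*y + x*z + 3*z^2) includes (∂/∂y)(-3*x*y + x*z + 3*z^2) dy = (-3*x) dy, which multiplied by dx ∧ dz gives (3*x) dx ∧ dy ∧ dz
  d(x*z + y - 3*z) includes (∂/∂x)(x*z + y - 3*z) dx = (z) dx, which multiplied by dy ∧ dz gives (z) dx ∧ dy ∧ dz
Collecting like 3-forms: d(omega) = (3*x + z) dx ∧ dy ∧ dz.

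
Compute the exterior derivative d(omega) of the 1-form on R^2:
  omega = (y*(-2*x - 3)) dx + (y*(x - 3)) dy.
d(omega) = (2*x + y + 3) dx ∧ dy

For a 1-form omega = sum_i f_i dx_i, the exterior derivative is
  d(omega) = sum_{i < j} (∂f_j/∂x_i - ∂f_i/∂x_j) dx_i ∧ dx_j.
  coefficient of dx ∧ dy: ∂f_2/∂x - ∂f_1/∂y = ∂(y*(x - 3))/∂x - ∂(y*(-2*x - 3))/∂y = 2*x + y + 3
Assembling: d(omega) = (2*x + y + 3) dx ∧ dy.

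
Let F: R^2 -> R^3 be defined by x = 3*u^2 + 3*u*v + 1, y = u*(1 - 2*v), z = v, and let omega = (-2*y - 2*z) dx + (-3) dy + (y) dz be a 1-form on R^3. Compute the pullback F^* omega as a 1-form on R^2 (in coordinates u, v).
F^* omega = (24*u^2*v - 12*u^2 + 12*u*v^2 - 18*u*v - 6*v^2 + 6*v - 3) du + (u*(12*u*v - 6*u - 8*v + 7)) dv

Using F^*(f dg) = (f ∘ F) d(g ∘ F), substitute each coordinate x_i by F_i(u, v) in f_i, and replace dx_i by d F_i = (∂F_i/∂u) du + (∂F_i/∂v) dv.
  For the x component: f_1(F) = 4*u*v - 2*u - 2*v; d F_1 = (6*u + 3*v) du + (3*u) dv
  For the y component: f_2(F) = -3; d F_2 = (1 - 2*v) du + (-2*u) dv
  For the z component: f_3(F) = u*(1 - 2*v); d F_3 = (0) du + (1) dv
Combining and collecting du, dv coefficients:
  coeff of du: 24*u^2*v - 12*u^2 + 12*u*v^2 - 18*u*v - 6*v^2 + 6*v - 3
  coeff of dv: u*(12*u*v - 6*u - 8*v + 7)
F^* omega = (24*u^2*v - 12*u^2 + 12*u*v^2 - 18*u*v - 6*v^2 + 6*v - 3) du + (u*(12*u*v - 6*u - 8*v + 7)) dv.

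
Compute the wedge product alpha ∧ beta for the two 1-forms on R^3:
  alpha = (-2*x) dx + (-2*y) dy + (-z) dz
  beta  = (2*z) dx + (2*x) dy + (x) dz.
alpha ∧ beta = (-4*x^2 + 4*y*z) dx ∧ dy + (-2*x^2 + 2*z^2) dx ∧ dz + (2*x*(-y + z)) dy ∧ dz

Distribute the wedge, using dx_i ∧ dx_j = -dx_j ∧ dx_i and dx_i ∧ dx_i = 0. For each pair (i, j) with i < j, the coefficient of dx_i ∧ dx_j in alpha ∧ beta is (alpha_i * beta_j - alpha_j * beta_i). Collecting: alpha ∧ beta = (-4*x^2 + 4*y*z) dx ∧ dy + (-2*x^2 + 2*z^2) dx ∧ dz + (2*x*(-y + z)) dy ∧ dz.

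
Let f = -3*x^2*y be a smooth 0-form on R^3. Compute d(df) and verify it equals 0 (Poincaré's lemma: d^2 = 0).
d(df) = 0

Step 1: df = sum_i (∂f/∂x_i) dx_i = (-6*x*y) dx + (-3*x^2) dy + (0) dz.
Step 2: Apply d again. Using the 1-form formula, the coefficient of dx ∧ dy in d(df) is ∂^2 f/∂x ∂y - ∂^2 f/∂y ∂x = (-6*x) - (-6*x) = 0 (equality of mixed partials for smooth f).
Similarly for dx ∧ dz and dy ∧ dz — all coefficients vanish. So d(df) = 0.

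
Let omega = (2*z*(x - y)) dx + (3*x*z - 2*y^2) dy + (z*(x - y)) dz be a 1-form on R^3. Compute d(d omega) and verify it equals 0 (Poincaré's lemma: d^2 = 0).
d(d omega) = 0

Step 1: d omega = sum_{i<j} (∂f_j/∂x_i - ∂f_i/∂x_j) dx_i ∧ dx_j:
  coeff of dx ∧ dy: 5*z
  coeff of dx ∧ dz: -2*x + 2*y + z
  coeff of dy ∧ dz: -3*x - z
Step 2: Apply d again to each 2-form coefficient. The only possible 3-form in R^3 is dx ∧ dy ∧ dz, with coefficient
  ∂(coeff of dy∧dz)/∂x - ∂(coeff of dx∧dz)/∂y + ∂(coeff of dx∧dy)/∂z
  = ∂/∂x (-3*x - z) - ∂/∂y (-2*x + 2*y + z) + ∂/∂z (5*z).
Each of these terms simplifies to sums of mixed partials that cancel in pairs. The result is 0 (by equality of mixed partials for smooth functions — Schwarz / Clairaut).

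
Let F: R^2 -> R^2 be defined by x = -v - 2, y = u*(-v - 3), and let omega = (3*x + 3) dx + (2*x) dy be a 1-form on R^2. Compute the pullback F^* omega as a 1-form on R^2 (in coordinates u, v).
F^* omega = (2*v^2 + 10*v + 12) du + (2*u*v + 4*u + 3*v + 3) dv

Using F^*(f dg) = (f ∘ F) d(g ∘ F), substitute each coordinate x_i by F_i(u, v) in f_i, and replace dx_i by d F_i = (∂F_i/∂u) du + (∂F_i/∂v) dv.
  For the x component: f_1(F) = -3*v - 3; d F_1 = (0) du + (-1) dv
  For the y component: f_2(F) = -2*v - 4; d F_2 = (-v - 3) du + (-u) dv
Combining and collecting du, dv coefficients:
  coeff of du: 2*v^2 + 10*v + 12
  coeff of dv: 2*u*v + 4*u + 3*v + 3
F^* omega = (2*v^2 + 10*v + 12) du + (2*u*v + 4*u + 3*v + 3) dv.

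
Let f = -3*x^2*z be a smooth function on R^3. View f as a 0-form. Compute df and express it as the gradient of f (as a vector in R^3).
df = (-6*x*z) dx + (0) dy + (-3*x^2) dz; grad f = (-6*x*z, 0, -3*x^2)

For a 0-form f, d f = (∂f/∂x) dx + (∂f/∂y) dy + (∂f/∂z) dz. The components of the vector representation are exactly the entries of grad f in Cartesian coordinates:
  ∂f/∂x = -6*x*z
  ∂f/∂y = 0
  ∂f/∂z = -3*x^2.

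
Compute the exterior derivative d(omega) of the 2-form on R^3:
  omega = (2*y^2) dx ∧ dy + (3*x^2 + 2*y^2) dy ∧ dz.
d(omega) = (6*x) dx ∧ dy ∧ dz

For a 2-form omega = sum_{i<j} g_{ij} dx_i ∧ dx_j, the exterior derivative is
  d(omega) = sum_{i<j} d(g_{ij}) ∧ dx_i ∧ dx_j = sum_{i<j, k} (∂g_{ij}/∂x_k) dx_k ∧ dx_i ∧ dx_j.
Expand each term, using dx_k ∧ dx_i ∧ dx_j = sgn(permutation) dx_{(a)} ∧ dx_{(b)} ∧ dx_{(c)} with (a < b < c) sorted:
  d(3*x^2 + 2*y^2) includes (∂/∂x)(3*x^2 + 2*y^2) dx = (6*x) dx, which multiplied by dy ∧ dz gives (6*x) dx ∧ dy ∧ dz
Collecting like 3-forms: d(omega) = (6*x) dx ∧ dy ∧ dz.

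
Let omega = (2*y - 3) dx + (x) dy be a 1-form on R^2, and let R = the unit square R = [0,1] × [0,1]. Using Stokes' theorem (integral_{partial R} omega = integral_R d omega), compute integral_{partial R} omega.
integral_(partial R) omega = -1

Stokes: integral_partial_R omega = integral_R d omega with d omega = (∂Q/∂x - ∂P/∂y) dx ∧ dy.
  ∂Q/∂x = 1
  ∂P/∂y = 2
  integrand = ∂Q/∂x - ∂P/∂y = -1.
Integrating over R: integral_0^1 integral_0^1 (-1) dx dy = -1.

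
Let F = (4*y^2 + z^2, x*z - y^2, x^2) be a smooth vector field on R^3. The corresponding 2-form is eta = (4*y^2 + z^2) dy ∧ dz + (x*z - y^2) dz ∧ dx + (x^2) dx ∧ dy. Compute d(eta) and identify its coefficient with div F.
d(eta) = (-2*y) dx ∧ dy ∧ dz; div F = -2*y

For a 2-form in R^3 of the form above, applying d gives a 3-form with coefficient ∂P/∂x + ∂Q/∂y + ∂R/∂z:
  ∂P/∂x = 0
  ∂Q/∂y = -2*y
  ∂R/∂z = 0
Sum = -2*y, which is exactly div F.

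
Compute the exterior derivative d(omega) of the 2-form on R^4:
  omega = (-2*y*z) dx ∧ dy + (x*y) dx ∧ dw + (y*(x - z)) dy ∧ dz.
d(omega) = (-y) dx ∧ dy ∧ dz + (-x) dx ∧ dy ∧ dw

For a 2-form omega = sum_{i<j} g_{ij} dx_i ∧ dx_j, the exterior derivative is
  d(omega) = sum_{i<j} d(g_{ij}) ∧ dx_i ∧ dx_j = sum_{i<j, k} (∂g_{ij}/∂x_k) dx_k ∧ dx_i ∧ dx_j.
Expand each term, using dx_k ∧ dx_i ∧ dx_j = sgn(permutation) dx_{(a)} ∧ dx_{(b)} ∧ dx_{(c)} with (a < b < c) sorted:
  d(-2*y*z) includes (∂/∂z)(-2*y*z) dz = (-2*y) dz, which multiplied by dx ∧ dy gives (-2*y) dx ∧ dy ∧ dz
  d(x*y) includes (∂/∂y)(x*y) dy = (x) dy, which multiplied by dx ∧ dw gives (-x) dx ∧ dy ∧ dw
  d(y*(x - z)) includes (∂/∂x)(y*(x - z)) dx = (y) dx, which multiplied by dy ∧ dz gives (y) dx ∧ dy ∧ dz
Collecting like 3-forms: d(omega) = (-y) dx ∧ dy ∧ dz + (-x) dx ∧ dy ∧ dw.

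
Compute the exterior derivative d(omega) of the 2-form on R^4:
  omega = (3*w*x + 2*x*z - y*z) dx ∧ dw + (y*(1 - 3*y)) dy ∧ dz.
d(omega) = (z) dx ∧ dy ∧ dw + (-2*x + y) dx ∧ dz ∧ dw

For a 2-form omega = sum_{i<j} g_{ij} dx_i ∧ dx_j, the exterior derivative is
  d(omega) = sum_{i<j} d(g_{ij}) ∧ dx_i ∧ dx_j = sum_{i<j, k} (∂g_{ij}/∂x_k) dx_k ∧ dx_i ∧ dx_j.
Expand each term, using dx_k ∧ dx_i ∧ dx_j = sgn(permutation) dx_{(a)} ∧ dx_{(b)} ∧ dx_{(c)} with (a < b < c) sorted:
  d(3*w*x + 2*x*z - y*z) includes (∂/∂y)(3*w*x + 2*x*z - y*z) dy = (-z) dy, which multiplied by dx ∧ dw gives (z) dx ∧ dy ∧ dw
  d(3*w*x + 2*x*z - y*z) includes (∂/∂z)(3*w*x + 2*x*z - y*z) dz = (2*x - y) dz, which multiplied by dx ∧ dw gives (-2*x + y) dx ∧ dz ∧ dw
Collecting like 3-forms: d(omega) = (z) dx ∧ dy ∧ dw + (-2*x + y) dx ∧ dz ∧ dw.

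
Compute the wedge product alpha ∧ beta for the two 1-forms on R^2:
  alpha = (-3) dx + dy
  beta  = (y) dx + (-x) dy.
alpha ∧ beta = (3*x - y) dx ∧ dy

Distribute the wedge, using dx_i ∧ dx_j = -dx_j ∧ dx_i and dx_i ∧ dx_i = 0. For each pair (i, j) with i < j, the coefficient of dx_i ∧ dx_j in alpha ∧ beta is (alpha_i * beta_j - alpha_j * beta_i). Collecting: alpha ∧ beta = (3*x - y) dx ∧ dy.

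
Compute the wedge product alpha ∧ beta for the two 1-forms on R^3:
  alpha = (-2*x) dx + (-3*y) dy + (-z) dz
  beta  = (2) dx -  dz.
alpha ∧ beta = (2*x + 2*z) dx ∧ dz + (6*y) dx ∧ dy + (3*y) dy ∧ dz

Distribute the wedge, using dx_i ∧ dx_j = -dx_j ∧ dx_i and dx_i ∧ dx_i = 0. For each pair (i, j) with i < j, the coefficient of dx_i ∧ dx_j in alpha ∧ beta is (alpha_i * beta_j - alpha_j * beta_i). Collecting: alpha ∧ beta = (2*x + 2*z) dx ∧ dz + (6*y) dx ∧ dy + (3*y) dy ∧ dz.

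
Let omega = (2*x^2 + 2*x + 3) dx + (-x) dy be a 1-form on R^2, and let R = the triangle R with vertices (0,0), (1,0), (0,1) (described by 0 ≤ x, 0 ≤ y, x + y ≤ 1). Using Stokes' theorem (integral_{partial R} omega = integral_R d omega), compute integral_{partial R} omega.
integral_(partial R) omega = -1/2

Stokes: integral_partial_R omega = integral_R d omega with d omega = (∂Q/∂x - ∂P/∂y) dx ∧ dy.
  ∂Q/∂x = -1
  ∂P/∂y = 0
  integrand = ∂Q/∂x - ∂P/∂y = -1.
Integrating over R: integral_0^1 integral_0^{1-x} (-1) dy dx = -1/2.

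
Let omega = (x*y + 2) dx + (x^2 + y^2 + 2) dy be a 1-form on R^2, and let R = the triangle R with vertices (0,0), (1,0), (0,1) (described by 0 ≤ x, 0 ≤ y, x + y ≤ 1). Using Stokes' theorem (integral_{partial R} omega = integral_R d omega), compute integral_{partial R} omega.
integral_(partial R) omega = 1/6

Stokes: integral_partial_R omega = integral_R d omega with d omega = (∂Q/∂x - ∂P/∂y) dx ∧ dy.
  ∂Q/∂x = 2*x
  ∂P/∂y = x
  integrand = ∂Q/∂x - ∂P/∂y = x.
Integrating over R: integral_0^1 integral_0^{1-x} (x) dy dx = 1/6.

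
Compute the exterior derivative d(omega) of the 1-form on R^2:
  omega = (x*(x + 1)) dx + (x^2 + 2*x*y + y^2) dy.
d(omega) = (2*x + 2*y) dx ∧ dy

For a 1-form omega = sum_i f_i dx_i, the exterior derivative is
  d(omega) = sum_{i < j} (∂f_j/∂x_i - ∂f_i/∂x_j) dx_i ∧ dx_j.
  coefficient of dx ∧ dy: ∂f_2/∂x - ∂f_1/∂y = ∂(x^2 + 2*x*y + y^2)/∂x - ∂(x*(x + 1))/∂y = 2*x + 2*y
Assembling: d(omega) = (2*x + 2*y) dx ∧ dy.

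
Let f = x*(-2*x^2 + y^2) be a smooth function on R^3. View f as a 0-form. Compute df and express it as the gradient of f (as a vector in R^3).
df = (-6*x^2 + y^2) dx + (2*x*y) dy + (0) dz; grad f = (-6*x^2 + y^2, 2*x*y, 0)

For a 0-form f, d f = (∂f/∂x) dx + (∂f/∂y) dy + (∂f/∂z) dz. The components of the vector representation are exactly the entries of grad f in Cartesian coordinates:
  ∂f/∂x = -6*x^2 + y^2
  ∂f/∂y = 2*x*y
  ∂f/∂z = 0.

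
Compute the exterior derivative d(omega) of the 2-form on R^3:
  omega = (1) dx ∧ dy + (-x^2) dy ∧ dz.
d(omega) = (-2*x) dx ∧ dy ∧ dz

For a 2-form omega = sum_{i<j} g_{ij} dx_i ∧ dx_j, the exterior derivative is
  d(omega) = sum_{i<j} d(g_{ij}) ∧ dx_i ∧ dx_j = sum_{i<j, k} (∂g_{ij}/∂x_k) dx_k ∧ dx_i ∧ dx_j.
Expand each term, using dx_k ∧ dx_i ∧ dx_j = sgn(permutation) dx_{(a)} ∧ dx_{(b)} ∧ dx_{(c)} with (a < b < c) sorted:
  d(-x^2) includes (∂/∂x)(-x^2) dx = (-2*x) dx, which multiplied by dy ∧ dz gives (-2*x) dx ∧ dy ∧ dz
Collecting like 3-forms: d(omega) = (-2*x) dx ∧ dy ∧ dz.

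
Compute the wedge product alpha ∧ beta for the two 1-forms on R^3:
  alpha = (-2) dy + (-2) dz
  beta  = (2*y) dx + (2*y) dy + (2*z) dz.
alpha ∧ beta = (4*y) dx ∧ dy + (4*y - 4*z) dy ∧ dz + (4*y) dx ∧ dz

Distribute the wedge, using dx_i ∧ dx_j = -dx_j ∧ dx_i and dx_i ∧ dx_i = 0. For each pair (i, j) with i < j, the coefficient of dx_i ∧ dx_j in alpha ∧ beta is (alpha_i * beta_j - alpha_j * beta_i). Collecting: alpha ∧ beta = (4*y) dx ∧ dy + (4*y - 4*z) dy ∧ dz + (4*y) dx ∧ dz.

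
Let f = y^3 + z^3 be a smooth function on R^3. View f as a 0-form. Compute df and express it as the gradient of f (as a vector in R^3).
df = (0) dx + (3*y^2) dy + (3*z^2) dz; grad f = (0, 3*y^2, 3*z^2)

For a 0-form f, d f = (∂f/∂x) dx + (∂f/∂y) dy + (∂f/∂z) dz. The components of the vector representation are exactly the entries of grad f in Cartesian coordinates:
  ∂f/∂x = 0
  ∂f/∂y = 3*y^2
  ∂f/∂z = 3*z^2.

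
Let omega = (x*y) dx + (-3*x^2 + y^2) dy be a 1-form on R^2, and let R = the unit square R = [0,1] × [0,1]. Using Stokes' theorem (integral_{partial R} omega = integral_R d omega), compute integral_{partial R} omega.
integral_(partial R) omega = -7/2

Stokes: integral_partial_R omega = integral_R d omega with d omega = (∂Q/∂x - ∂P/∂y) dx ∧ dy.
  ∂Q/∂x = -6*x
  ∂P/∂y = x
  integrand = ∂Q/∂x - ∂P/∂y = -7*x.
Integrating over R: integral_0^1 integral_0^1 (-7*x) dx dy = -7/2.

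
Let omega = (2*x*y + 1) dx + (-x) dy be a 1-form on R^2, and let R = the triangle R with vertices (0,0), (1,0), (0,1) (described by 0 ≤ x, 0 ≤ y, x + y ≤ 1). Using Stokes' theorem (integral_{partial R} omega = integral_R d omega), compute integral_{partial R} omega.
integral_(partial R) omega = -5/6

Stokes: integral_partial_R omega = integral_R d omega with d omega = (∂Q/∂x - ∂P/∂y) dx ∧ dy.
  ∂Q/∂x = -1
  ∂P/∂y = 2*x
  integrand = ∂Q/∂x - ∂P/∂y = -2*x - 1.
Integrating over R: integral_0^1 integral_0^{1-x} (-2*x - 1) dy dx = -5/6.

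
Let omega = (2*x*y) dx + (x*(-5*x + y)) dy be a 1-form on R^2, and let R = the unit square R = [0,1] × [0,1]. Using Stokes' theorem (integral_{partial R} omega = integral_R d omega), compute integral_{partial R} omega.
integral_(partial R) omega = -11/2

Stokes: integral_partial_R omega = integral_R d omega with d omega = (∂Q/∂x - ∂P/∂y) dx ∧ dy.
  ∂Q/∂x = -10*x + y
  ∂P/∂y = 2*x
  integrand = ∂Q/∂x - ∂P/∂y = -12*x + y.
Integrating over R: integral_0^1 integral_0^1 (-12*x + y) dx dy = -11/2.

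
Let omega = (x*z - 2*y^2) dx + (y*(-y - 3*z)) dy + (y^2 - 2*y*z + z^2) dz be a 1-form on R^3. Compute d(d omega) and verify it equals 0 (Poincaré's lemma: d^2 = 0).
d(d omega) = 0

Step 1: d omega = sum_{i<j} (∂f_j/∂x_i - ∂f_i/∂x_j) dx_i ∧ dx_j:
  coeff of dx ∧ dy: 4*y
  coeff of dx ∧ dz: -x
  coeff of dy ∧ dz: 5*y - 2*z
Step 2: Apply d again to each 2-form coefficient. The only possible 3-form in R^3 is dx ∧ dy ∧ dz, with coefficient
  ∂(coeff of dy∧dz)/∂x - ∂(coeff of dx∧dz)/∂y + ∂(coeff of dx∧dy)/∂z
  = ∂/∂x (5*y - 2*z) - ∂/∂y (-x) + ∂/∂z (4*y).
Each of these terms simplifies to sums of mixed partials that cancel in pairs. The result is 0 (by equality of mixed partials for smooth functions — Schwarz / Clairaut).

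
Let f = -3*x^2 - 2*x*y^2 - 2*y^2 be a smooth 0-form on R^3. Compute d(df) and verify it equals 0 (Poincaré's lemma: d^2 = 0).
d(df) = 0

Step 1: df = sum_i (∂f/∂x_i) dx_i = (-6*x - 2*y^2) dx + (4*y*(-x - 1)) dy + (0) dz.
Step 2: Apply d again. Using the 1-form formula, the coefficient of dx ∧ dy in d(df) is ∂^2 f/∂x ∂y - ∂^2 f/∂y ∂x = (-4*y) - (-4*y) = 0 (equality of mixed partials for smooth f).
Similarly for dx ∧ dz and dy ∧ dz — all coefficients vanish. So d(df) = 0.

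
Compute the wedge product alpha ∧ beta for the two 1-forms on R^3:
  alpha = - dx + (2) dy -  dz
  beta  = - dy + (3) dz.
alpha ∧ beta = (1) dx ∧ dy + (-3) dx ∧ dz + (5) dy ∧ dz

Distribute the wedge, using dx_i ∧ dx_j = -dx_j ∧ dx_i and dx_i ∧ dx_i = 0. For each pair (i, j) with i < j, the coefficient of dx_i ∧ dx_j in alpha ∧ beta is (alpha_i * beta_j - alpha_j * beta_i). Collecting: alpha ∧ beta = (1) dx ∧ dy + (-3) dx ∧ dz + (5) dy ∧ dz.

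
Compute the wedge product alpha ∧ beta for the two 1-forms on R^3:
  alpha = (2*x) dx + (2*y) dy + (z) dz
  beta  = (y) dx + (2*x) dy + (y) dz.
alpha ∧ beta = (4*x^2 - 2*y^2) dx ∧ dy + (y*(2*x - z)) dx ∧ dz + (-2*x*z + 2*y^2) dy ∧ dz

Distribute the wedge, using dx_i ∧ dx_j = -dx_j ∧ dx_i and dx_i ∧ dx_i = 0. For each pair (i, j) with i < j, the coefficient of dx_i ∧ dx_j in alpha ∧ beta is (alpha_i * beta_j - alpha_j * beta_i). Collecting: alpha ∧ beta = (4*x^2 - 2*y^2) dx ∧ dy + (y*(2*x - z)) dx ∧ dz + (-2*x*z + 2*y^2) dy ∧ dz.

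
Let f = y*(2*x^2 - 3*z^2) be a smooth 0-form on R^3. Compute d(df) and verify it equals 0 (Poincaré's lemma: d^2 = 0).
d(df) = 0

Step 1: df = sum_i (∂f/∂x_i) dx_i = (4*x*y) dx + (2*x^2 - 3*z^2) dy + (-6*y*z) dz.
Step 2: Apply d again. Using the 1-form formula, the coefficient of dx ∧ dy in d(df) is ∂^2 f/∂x ∂y - ∂^2 f/∂y ∂x = (4*x) - (4*x) = 0 (equality of mixed partials for smooth f).
Similarly for dx ∧ dz and dy ∧ dz — all coefficients vanish. So d(df) = 0.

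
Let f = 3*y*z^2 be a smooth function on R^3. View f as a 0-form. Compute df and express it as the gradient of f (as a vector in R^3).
df = (0) dx + (3*z^2) dy + (6*y*z) dz; grad f = (0, 3*z^2, 6*y*z)

For a 0-form f, d f = (∂f/∂x) dx + (∂f/∂y) dy + (∂f/∂z) dz. The components of the vector representation are exactly the entries of grad f in Cartesian coordinates:
  ∂f/∂x = 0
  ∂f/∂y = 3*z^2
  ∂f/∂z = 6*y*z.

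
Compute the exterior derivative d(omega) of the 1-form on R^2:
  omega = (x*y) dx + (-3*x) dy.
d(omega) = (-x - 3) dx ∧ dy

For a 1-form omega = sum_i f_i dx_i, the exterior derivative is
  d(omega) = sum_{i < j} (∂f_j/∂x_i - ∂f_i/∂x_j) dx_i ∧ dx_j.
  coefficient of dx ∧ dy: ∂f_2/∂x - ∂f_1/∂y = ∂(-3*x)/∂x - ∂(x*y)/∂y = -x - 3
Assembling: d(omega) = (-x - 3) dx ∧ dy.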